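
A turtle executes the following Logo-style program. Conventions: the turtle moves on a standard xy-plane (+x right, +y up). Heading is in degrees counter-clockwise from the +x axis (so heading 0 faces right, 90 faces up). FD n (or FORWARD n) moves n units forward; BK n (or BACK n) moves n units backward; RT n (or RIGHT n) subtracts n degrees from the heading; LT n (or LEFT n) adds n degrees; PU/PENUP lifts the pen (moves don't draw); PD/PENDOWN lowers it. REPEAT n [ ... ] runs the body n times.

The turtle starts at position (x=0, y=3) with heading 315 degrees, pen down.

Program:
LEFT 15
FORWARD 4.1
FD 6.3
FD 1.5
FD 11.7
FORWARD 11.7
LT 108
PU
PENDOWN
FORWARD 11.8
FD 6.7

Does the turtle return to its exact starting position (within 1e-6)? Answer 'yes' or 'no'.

Answer: no

Derivation:
Executing turtle program step by step:
Start: pos=(0,3), heading=315, pen down
LT 15: heading 315 -> 330
FD 4.1: (0,3) -> (3.551,0.95) [heading=330, draw]
FD 6.3: (3.551,0.95) -> (9.007,-2.2) [heading=330, draw]
FD 1.5: (9.007,-2.2) -> (10.306,-2.95) [heading=330, draw]
FD 11.7: (10.306,-2.95) -> (20.438,-8.8) [heading=330, draw]
FD 11.7: (20.438,-8.8) -> (30.571,-14.65) [heading=330, draw]
LT 108: heading 330 -> 78
PU: pen up
PD: pen down
FD 11.8: (30.571,-14.65) -> (33.024,-3.108) [heading=78, draw]
FD 6.7: (33.024,-3.108) -> (34.417,3.446) [heading=78, draw]
Final: pos=(34.417,3.446), heading=78, 7 segment(s) drawn

Start position: (0, 3)
Final position: (34.417, 3.446)
Distance = 34.42; >= 1e-6 -> NOT closed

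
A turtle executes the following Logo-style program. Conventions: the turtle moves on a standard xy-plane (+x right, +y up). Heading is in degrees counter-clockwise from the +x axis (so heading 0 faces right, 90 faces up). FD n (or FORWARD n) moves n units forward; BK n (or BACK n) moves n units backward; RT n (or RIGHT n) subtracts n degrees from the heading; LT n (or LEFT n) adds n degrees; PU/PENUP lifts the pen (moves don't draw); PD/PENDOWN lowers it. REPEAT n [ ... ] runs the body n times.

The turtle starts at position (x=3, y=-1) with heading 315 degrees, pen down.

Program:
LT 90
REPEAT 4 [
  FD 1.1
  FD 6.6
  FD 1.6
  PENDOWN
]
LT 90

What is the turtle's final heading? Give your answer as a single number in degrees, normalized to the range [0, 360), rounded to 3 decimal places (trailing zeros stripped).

Executing turtle program step by step:
Start: pos=(3,-1), heading=315, pen down
LT 90: heading 315 -> 45
REPEAT 4 [
  -- iteration 1/4 --
  FD 1.1: (3,-1) -> (3.778,-0.222) [heading=45, draw]
  FD 6.6: (3.778,-0.222) -> (8.445,4.445) [heading=45, draw]
  FD 1.6: (8.445,4.445) -> (9.576,5.576) [heading=45, draw]
  PD: pen down
  -- iteration 2/4 --
  FD 1.1: (9.576,5.576) -> (10.354,6.354) [heading=45, draw]
  FD 6.6: (10.354,6.354) -> (15.021,11.021) [heading=45, draw]
  FD 1.6: (15.021,11.021) -> (16.152,12.152) [heading=45, draw]
  PD: pen down
  -- iteration 3/4 --
  FD 1.1: (16.152,12.152) -> (16.93,12.93) [heading=45, draw]
  FD 6.6: (16.93,12.93) -> (21.597,17.597) [heading=45, draw]
  FD 1.6: (21.597,17.597) -> (22.728,18.728) [heading=45, draw]
  PD: pen down
  -- iteration 4/4 --
  FD 1.1: (22.728,18.728) -> (23.506,19.506) [heading=45, draw]
  FD 6.6: (23.506,19.506) -> (28.173,24.173) [heading=45, draw]
  FD 1.6: (28.173,24.173) -> (29.304,25.304) [heading=45, draw]
  PD: pen down
]
LT 90: heading 45 -> 135
Final: pos=(29.304,25.304), heading=135, 12 segment(s) drawn

Answer: 135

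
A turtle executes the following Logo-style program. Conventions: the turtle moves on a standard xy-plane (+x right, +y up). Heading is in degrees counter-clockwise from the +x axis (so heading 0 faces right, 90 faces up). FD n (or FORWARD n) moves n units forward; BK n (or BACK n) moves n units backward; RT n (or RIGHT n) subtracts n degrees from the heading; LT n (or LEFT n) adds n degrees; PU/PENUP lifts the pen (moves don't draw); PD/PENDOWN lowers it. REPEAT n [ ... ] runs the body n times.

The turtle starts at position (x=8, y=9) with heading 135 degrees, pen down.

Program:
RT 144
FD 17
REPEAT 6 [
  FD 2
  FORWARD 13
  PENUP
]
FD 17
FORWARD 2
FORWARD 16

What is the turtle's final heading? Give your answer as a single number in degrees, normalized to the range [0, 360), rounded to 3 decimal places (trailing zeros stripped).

Executing turtle program step by step:
Start: pos=(8,9), heading=135, pen down
RT 144: heading 135 -> 351
FD 17: (8,9) -> (24.791,6.341) [heading=351, draw]
REPEAT 6 [
  -- iteration 1/6 --
  FD 2: (24.791,6.341) -> (26.766,6.028) [heading=351, draw]
  FD 13: (26.766,6.028) -> (39.606,3.994) [heading=351, draw]
  PU: pen up
  -- iteration 2/6 --
  FD 2: (39.606,3.994) -> (41.581,3.681) [heading=351, move]
  FD 13: (41.581,3.681) -> (54.421,1.648) [heading=351, move]
  PU: pen up
  -- iteration 3/6 --
  FD 2: (54.421,1.648) -> (56.397,1.335) [heading=351, move]
  FD 13: (56.397,1.335) -> (69.237,-0.699) [heading=351, move]
  PU: pen up
  -- iteration 4/6 --
  FD 2: (69.237,-0.699) -> (71.212,-1.012) [heading=351, move]
  FD 13: (71.212,-1.012) -> (84.052,-3.045) [heading=351, move]
  PU: pen up
  -- iteration 5/6 --
  FD 2: (84.052,-3.045) -> (86.027,-3.358) [heading=351, move]
  FD 13: (86.027,-3.358) -> (98.867,-5.392) [heading=351, move]
  PU: pen up
  -- iteration 6/6 --
  FD 2: (98.867,-5.392) -> (100.843,-5.705) [heading=351, move]
  FD 13: (100.843,-5.705) -> (113.683,-7.738) [heading=351, move]
  PU: pen up
]
FD 17: (113.683,-7.738) -> (130.473,-10.398) [heading=351, move]
FD 2: (130.473,-10.398) -> (132.449,-10.711) [heading=351, move]
FD 16: (132.449,-10.711) -> (148.252,-13.214) [heading=351, move]
Final: pos=(148.252,-13.214), heading=351, 3 segment(s) drawn

Answer: 351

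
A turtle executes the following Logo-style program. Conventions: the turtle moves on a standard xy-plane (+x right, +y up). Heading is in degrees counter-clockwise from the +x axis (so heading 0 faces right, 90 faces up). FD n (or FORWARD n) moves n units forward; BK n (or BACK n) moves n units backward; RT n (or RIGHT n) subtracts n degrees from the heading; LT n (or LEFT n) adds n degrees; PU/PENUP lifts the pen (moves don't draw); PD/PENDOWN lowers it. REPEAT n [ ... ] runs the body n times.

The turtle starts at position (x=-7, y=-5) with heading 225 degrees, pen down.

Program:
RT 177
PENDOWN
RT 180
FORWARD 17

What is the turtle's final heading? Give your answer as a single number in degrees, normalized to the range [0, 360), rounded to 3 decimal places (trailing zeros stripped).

Executing turtle program step by step:
Start: pos=(-7,-5), heading=225, pen down
RT 177: heading 225 -> 48
PD: pen down
RT 180: heading 48 -> 228
FD 17: (-7,-5) -> (-18.375,-17.633) [heading=228, draw]
Final: pos=(-18.375,-17.633), heading=228, 1 segment(s) drawn

Answer: 228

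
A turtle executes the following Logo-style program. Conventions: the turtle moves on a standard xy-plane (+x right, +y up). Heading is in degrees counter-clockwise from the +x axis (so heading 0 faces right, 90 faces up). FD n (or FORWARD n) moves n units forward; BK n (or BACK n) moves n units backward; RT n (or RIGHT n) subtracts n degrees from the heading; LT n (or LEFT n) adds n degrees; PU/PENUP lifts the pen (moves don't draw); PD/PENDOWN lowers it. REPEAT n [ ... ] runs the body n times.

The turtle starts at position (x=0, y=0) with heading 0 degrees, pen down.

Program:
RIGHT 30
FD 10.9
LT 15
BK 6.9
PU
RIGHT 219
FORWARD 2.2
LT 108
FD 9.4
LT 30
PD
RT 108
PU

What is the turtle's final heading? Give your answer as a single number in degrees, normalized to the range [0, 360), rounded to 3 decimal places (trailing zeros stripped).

Answer: 156

Derivation:
Executing turtle program step by step:
Start: pos=(0,0), heading=0, pen down
RT 30: heading 0 -> 330
FD 10.9: (0,0) -> (9.44,-5.45) [heading=330, draw]
LT 15: heading 330 -> 345
BK 6.9: (9.44,-5.45) -> (2.775,-3.664) [heading=345, draw]
PU: pen up
RT 219: heading 345 -> 126
FD 2.2: (2.775,-3.664) -> (1.482,-1.884) [heading=126, move]
LT 108: heading 126 -> 234
FD 9.4: (1.482,-1.884) -> (-4.044,-9.489) [heading=234, move]
LT 30: heading 234 -> 264
PD: pen down
RT 108: heading 264 -> 156
PU: pen up
Final: pos=(-4.044,-9.489), heading=156, 2 segment(s) drawn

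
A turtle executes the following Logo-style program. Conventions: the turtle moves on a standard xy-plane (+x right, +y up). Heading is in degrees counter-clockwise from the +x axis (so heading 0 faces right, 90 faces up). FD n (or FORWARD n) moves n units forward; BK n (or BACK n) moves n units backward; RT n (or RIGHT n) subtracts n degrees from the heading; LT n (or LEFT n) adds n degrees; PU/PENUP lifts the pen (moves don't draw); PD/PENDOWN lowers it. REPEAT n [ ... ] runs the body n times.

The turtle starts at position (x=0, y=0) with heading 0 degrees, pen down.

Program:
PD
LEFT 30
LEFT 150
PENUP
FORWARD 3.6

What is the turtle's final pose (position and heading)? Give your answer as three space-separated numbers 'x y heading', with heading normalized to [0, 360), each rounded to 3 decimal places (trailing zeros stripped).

Answer: -3.6 0 180

Derivation:
Executing turtle program step by step:
Start: pos=(0,0), heading=0, pen down
PD: pen down
LT 30: heading 0 -> 30
LT 150: heading 30 -> 180
PU: pen up
FD 3.6: (0,0) -> (-3.6,0) [heading=180, move]
Final: pos=(-3.6,0), heading=180, 0 segment(s) drawn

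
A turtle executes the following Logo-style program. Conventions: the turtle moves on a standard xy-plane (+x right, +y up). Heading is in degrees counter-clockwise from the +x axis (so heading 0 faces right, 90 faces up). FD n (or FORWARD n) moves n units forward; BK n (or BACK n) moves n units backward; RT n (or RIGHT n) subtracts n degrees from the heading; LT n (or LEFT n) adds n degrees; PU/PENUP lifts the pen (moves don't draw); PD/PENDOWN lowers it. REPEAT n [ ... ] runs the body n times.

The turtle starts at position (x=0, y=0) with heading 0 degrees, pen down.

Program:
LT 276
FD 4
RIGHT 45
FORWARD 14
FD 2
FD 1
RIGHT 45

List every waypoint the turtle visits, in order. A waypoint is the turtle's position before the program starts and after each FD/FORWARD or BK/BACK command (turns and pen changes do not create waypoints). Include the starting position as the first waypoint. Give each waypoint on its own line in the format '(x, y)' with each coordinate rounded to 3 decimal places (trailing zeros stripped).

Executing turtle program step by step:
Start: pos=(0,0), heading=0, pen down
LT 276: heading 0 -> 276
FD 4: (0,0) -> (0.418,-3.978) [heading=276, draw]
RT 45: heading 276 -> 231
FD 14: (0.418,-3.978) -> (-8.392,-14.858) [heading=231, draw]
FD 2: (-8.392,-14.858) -> (-9.651,-16.412) [heading=231, draw]
FD 1: (-9.651,-16.412) -> (-10.28,-17.19) [heading=231, draw]
RT 45: heading 231 -> 186
Final: pos=(-10.28,-17.19), heading=186, 4 segment(s) drawn
Waypoints (5 total):
(0, 0)
(0.418, -3.978)
(-8.392, -14.858)
(-9.651, -16.412)
(-10.28, -17.19)

Answer: (0, 0)
(0.418, -3.978)
(-8.392, -14.858)
(-9.651, -16.412)
(-10.28, -17.19)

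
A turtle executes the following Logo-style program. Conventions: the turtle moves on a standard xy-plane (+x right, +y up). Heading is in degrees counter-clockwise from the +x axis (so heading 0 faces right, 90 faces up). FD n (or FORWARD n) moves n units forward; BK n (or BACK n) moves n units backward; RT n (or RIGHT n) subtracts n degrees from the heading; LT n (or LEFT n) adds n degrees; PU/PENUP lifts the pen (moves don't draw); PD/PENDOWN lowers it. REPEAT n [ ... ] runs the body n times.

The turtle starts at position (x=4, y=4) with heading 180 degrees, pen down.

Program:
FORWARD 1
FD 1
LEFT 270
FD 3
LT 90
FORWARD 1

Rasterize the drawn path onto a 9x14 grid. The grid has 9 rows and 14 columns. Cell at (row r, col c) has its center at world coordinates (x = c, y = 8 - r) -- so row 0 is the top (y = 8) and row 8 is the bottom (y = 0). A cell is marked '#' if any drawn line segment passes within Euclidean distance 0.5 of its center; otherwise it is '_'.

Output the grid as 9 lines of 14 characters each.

Answer: ______________
_##___________
__#___________
__#___________
__###_________
______________
______________
______________
______________

Derivation:
Segment 0: (4,4) -> (3,4)
Segment 1: (3,4) -> (2,4)
Segment 2: (2,4) -> (2,7)
Segment 3: (2,7) -> (1,7)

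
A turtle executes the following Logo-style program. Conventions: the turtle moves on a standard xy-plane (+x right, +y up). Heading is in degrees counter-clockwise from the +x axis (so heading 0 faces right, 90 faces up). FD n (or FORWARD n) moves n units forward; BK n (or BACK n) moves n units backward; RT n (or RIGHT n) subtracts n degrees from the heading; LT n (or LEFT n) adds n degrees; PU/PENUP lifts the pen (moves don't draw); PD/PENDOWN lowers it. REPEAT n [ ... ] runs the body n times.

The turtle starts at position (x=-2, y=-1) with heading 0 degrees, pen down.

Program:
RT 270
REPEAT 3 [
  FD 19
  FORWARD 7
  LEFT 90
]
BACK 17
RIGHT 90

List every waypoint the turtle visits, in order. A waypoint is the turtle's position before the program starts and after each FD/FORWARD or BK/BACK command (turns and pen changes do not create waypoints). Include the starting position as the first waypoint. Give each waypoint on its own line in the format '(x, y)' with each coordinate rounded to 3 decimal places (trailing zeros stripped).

Executing turtle program step by step:
Start: pos=(-2,-1), heading=0, pen down
RT 270: heading 0 -> 90
REPEAT 3 [
  -- iteration 1/3 --
  FD 19: (-2,-1) -> (-2,18) [heading=90, draw]
  FD 7: (-2,18) -> (-2,25) [heading=90, draw]
  LT 90: heading 90 -> 180
  -- iteration 2/3 --
  FD 19: (-2,25) -> (-21,25) [heading=180, draw]
  FD 7: (-21,25) -> (-28,25) [heading=180, draw]
  LT 90: heading 180 -> 270
  -- iteration 3/3 --
  FD 19: (-28,25) -> (-28,6) [heading=270, draw]
  FD 7: (-28,6) -> (-28,-1) [heading=270, draw]
  LT 90: heading 270 -> 0
]
BK 17: (-28,-1) -> (-45,-1) [heading=0, draw]
RT 90: heading 0 -> 270
Final: pos=(-45,-1), heading=270, 7 segment(s) drawn
Waypoints (8 total):
(-2, -1)
(-2, 18)
(-2, 25)
(-21, 25)
(-28, 25)
(-28, 6)
(-28, -1)
(-45, -1)

Answer: (-2, -1)
(-2, 18)
(-2, 25)
(-21, 25)
(-28, 25)
(-28, 6)
(-28, -1)
(-45, -1)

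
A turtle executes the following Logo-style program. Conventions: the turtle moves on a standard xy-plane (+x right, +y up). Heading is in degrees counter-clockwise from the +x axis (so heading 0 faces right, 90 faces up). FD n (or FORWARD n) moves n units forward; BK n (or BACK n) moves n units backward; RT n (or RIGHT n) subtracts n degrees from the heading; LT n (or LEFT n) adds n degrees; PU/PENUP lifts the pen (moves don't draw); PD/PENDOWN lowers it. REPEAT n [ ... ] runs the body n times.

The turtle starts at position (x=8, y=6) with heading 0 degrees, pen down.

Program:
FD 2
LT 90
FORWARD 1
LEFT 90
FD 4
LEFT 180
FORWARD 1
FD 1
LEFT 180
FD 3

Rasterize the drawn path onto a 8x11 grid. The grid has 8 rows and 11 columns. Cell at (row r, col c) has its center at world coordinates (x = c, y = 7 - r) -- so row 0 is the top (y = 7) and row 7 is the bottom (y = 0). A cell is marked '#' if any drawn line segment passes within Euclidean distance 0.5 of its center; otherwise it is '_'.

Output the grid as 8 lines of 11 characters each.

Segment 0: (8,6) -> (10,6)
Segment 1: (10,6) -> (10,7)
Segment 2: (10,7) -> (6,7)
Segment 3: (6,7) -> (7,7)
Segment 4: (7,7) -> (8,7)
Segment 5: (8,7) -> (5,7)

Answer: _____######
________###
___________
___________
___________
___________
___________
___________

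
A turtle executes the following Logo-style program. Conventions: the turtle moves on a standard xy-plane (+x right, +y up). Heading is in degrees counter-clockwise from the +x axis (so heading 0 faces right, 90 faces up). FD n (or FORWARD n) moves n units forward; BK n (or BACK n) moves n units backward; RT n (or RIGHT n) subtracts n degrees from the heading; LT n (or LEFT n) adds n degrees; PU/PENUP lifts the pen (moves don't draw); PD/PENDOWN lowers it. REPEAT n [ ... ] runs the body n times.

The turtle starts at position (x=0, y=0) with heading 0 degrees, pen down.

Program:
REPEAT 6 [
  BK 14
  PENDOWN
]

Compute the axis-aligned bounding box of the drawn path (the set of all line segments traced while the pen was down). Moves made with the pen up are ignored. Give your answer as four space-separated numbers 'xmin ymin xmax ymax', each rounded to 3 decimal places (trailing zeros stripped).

Answer: -84 0 0 0

Derivation:
Executing turtle program step by step:
Start: pos=(0,0), heading=0, pen down
REPEAT 6 [
  -- iteration 1/6 --
  BK 14: (0,0) -> (-14,0) [heading=0, draw]
  PD: pen down
  -- iteration 2/6 --
  BK 14: (-14,0) -> (-28,0) [heading=0, draw]
  PD: pen down
  -- iteration 3/6 --
  BK 14: (-28,0) -> (-42,0) [heading=0, draw]
  PD: pen down
  -- iteration 4/6 --
  BK 14: (-42,0) -> (-56,0) [heading=0, draw]
  PD: pen down
  -- iteration 5/6 --
  BK 14: (-56,0) -> (-70,0) [heading=0, draw]
  PD: pen down
  -- iteration 6/6 --
  BK 14: (-70,0) -> (-84,0) [heading=0, draw]
  PD: pen down
]
Final: pos=(-84,0), heading=0, 6 segment(s) drawn

Segment endpoints: x in {-84, -70, -56, -42, -28, -14, 0}, y in {0}
xmin=-84, ymin=0, xmax=0, ymax=0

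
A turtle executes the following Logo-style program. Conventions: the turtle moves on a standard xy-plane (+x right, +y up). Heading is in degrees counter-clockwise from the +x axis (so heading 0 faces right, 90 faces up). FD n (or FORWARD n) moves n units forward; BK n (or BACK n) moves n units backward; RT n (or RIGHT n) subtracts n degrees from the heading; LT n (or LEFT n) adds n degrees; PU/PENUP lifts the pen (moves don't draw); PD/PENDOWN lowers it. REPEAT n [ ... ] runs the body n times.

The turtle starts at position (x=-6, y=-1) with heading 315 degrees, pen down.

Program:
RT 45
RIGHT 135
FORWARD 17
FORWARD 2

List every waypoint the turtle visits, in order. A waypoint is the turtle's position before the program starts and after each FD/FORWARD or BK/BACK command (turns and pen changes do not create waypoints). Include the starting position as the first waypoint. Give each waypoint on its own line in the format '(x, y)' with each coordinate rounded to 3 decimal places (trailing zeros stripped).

Executing turtle program step by step:
Start: pos=(-6,-1), heading=315, pen down
RT 45: heading 315 -> 270
RT 135: heading 270 -> 135
FD 17: (-6,-1) -> (-18.021,11.021) [heading=135, draw]
FD 2: (-18.021,11.021) -> (-19.435,12.435) [heading=135, draw]
Final: pos=(-19.435,12.435), heading=135, 2 segment(s) drawn
Waypoints (3 total):
(-6, -1)
(-18.021, 11.021)
(-19.435, 12.435)

Answer: (-6, -1)
(-18.021, 11.021)
(-19.435, 12.435)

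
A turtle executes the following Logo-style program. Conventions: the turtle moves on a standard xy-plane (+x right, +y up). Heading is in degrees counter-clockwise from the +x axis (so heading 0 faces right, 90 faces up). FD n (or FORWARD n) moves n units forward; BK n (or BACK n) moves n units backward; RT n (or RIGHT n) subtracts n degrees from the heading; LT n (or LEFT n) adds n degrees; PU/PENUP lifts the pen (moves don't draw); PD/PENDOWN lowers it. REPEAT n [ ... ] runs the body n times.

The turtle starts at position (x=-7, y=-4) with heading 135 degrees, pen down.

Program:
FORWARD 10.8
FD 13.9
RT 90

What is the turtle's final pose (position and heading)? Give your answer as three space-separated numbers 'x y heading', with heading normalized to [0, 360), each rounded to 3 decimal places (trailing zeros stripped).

Executing turtle program step by step:
Start: pos=(-7,-4), heading=135, pen down
FD 10.8: (-7,-4) -> (-14.637,3.637) [heading=135, draw]
FD 13.9: (-14.637,3.637) -> (-24.466,13.466) [heading=135, draw]
RT 90: heading 135 -> 45
Final: pos=(-24.466,13.466), heading=45, 2 segment(s) drawn

Answer: -24.466 13.466 45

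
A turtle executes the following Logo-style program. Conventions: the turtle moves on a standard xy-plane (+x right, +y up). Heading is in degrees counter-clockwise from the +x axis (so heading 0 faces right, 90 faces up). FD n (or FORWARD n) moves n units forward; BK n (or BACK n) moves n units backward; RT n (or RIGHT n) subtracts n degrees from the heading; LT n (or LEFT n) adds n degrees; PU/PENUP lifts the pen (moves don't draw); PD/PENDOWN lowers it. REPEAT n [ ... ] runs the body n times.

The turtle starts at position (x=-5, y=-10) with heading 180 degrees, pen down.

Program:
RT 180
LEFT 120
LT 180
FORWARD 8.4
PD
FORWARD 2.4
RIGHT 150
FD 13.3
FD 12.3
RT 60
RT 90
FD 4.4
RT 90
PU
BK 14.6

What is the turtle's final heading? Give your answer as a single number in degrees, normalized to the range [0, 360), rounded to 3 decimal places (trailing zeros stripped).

Executing turtle program step by step:
Start: pos=(-5,-10), heading=180, pen down
RT 180: heading 180 -> 0
LT 120: heading 0 -> 120
LT 180: heading 120 -> 300
FD 8.4: (-5,-10) -> (-0.8,-17.275) [heading=300, draw]
PD: pen down
FD 2.4: (-0.8,-17.275) -> (0.4,-19.353) [heading=300, draw]
RT 150: heading 300 -> 150
FD 13.3: (0.4,-19.353) -> (-11.118,-12.703) [heading=150, draw]
FD 12.3: (-11.118,-12.703) -> (-21.77,-6.553) [heading=150, draw]
RT 60: heading 150 -> 90
RT 90: heading 90 -> 0
FD 4.4: (-21.77,-6.553) -> (-17.37,-6.553) [heading=0, draw]
RT 90: heading 0 -> 270
PU: pen up
BK 14.6: (-17.37,-6.553) -> (-17.37,8.047) [heading=270, move]
Final: pos=(-17.37,8.047), heading=270, 5 segment(s) drawn

Answer: 270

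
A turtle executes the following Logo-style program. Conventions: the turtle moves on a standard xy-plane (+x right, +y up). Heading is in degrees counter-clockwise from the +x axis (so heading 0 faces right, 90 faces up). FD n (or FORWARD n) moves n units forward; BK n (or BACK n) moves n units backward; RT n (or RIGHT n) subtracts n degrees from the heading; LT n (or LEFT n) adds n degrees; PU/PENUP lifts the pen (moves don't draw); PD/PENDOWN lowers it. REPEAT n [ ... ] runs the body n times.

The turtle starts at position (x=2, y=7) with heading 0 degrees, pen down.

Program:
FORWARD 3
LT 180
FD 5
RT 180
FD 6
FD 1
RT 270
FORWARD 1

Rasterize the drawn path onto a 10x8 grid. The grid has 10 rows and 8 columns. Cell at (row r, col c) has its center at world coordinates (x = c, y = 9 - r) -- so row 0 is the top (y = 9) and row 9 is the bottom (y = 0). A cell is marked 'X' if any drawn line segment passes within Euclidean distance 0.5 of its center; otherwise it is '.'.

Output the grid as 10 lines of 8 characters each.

Answer: ........
.......X
XXXXXXXX
........
........
........
........
........
........
........

Derivation:
Segment 0: (2,7) -> (5,7)
Segment 1: (5,7) -> (0,7)
Segment 2: (0,7) -> (6,7)
Segment 3: (6,7) -> (7,7)
Segment 4: (7,7) -> (7,8)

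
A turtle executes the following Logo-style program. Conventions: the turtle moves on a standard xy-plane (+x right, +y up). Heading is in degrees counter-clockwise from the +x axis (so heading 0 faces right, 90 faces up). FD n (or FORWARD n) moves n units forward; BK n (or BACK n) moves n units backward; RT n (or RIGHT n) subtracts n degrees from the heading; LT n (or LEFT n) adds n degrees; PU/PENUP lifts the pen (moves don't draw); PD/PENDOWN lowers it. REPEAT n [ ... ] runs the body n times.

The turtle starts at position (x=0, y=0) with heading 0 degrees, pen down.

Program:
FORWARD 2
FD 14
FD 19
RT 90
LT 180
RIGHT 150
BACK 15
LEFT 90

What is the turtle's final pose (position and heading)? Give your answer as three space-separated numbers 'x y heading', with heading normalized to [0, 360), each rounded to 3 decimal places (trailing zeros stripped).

Executing turtle program step by step:
Start: pos=(0,0), heading=0, pen down
FD 2: (0,0) -> (2,0) [heading=0, draw]
FD 14: (2,0) -> (16,0) [heading=0, draw]
FD 19: (16,0) -> (35,0) [heading=0, draw]
RT 90: heading 0 -> 270
LT 180: heading 270 -> 90
RT 150: heading 90 -> 300
BK 15: (35,0) -> (27.5,12.99) [heading=300, draw]
LT 90: heading 300 -> 30
Final: pos=(27.5,12.99), heading=30, 4 segment(s) drawn

Answer: 27.5 12.99 30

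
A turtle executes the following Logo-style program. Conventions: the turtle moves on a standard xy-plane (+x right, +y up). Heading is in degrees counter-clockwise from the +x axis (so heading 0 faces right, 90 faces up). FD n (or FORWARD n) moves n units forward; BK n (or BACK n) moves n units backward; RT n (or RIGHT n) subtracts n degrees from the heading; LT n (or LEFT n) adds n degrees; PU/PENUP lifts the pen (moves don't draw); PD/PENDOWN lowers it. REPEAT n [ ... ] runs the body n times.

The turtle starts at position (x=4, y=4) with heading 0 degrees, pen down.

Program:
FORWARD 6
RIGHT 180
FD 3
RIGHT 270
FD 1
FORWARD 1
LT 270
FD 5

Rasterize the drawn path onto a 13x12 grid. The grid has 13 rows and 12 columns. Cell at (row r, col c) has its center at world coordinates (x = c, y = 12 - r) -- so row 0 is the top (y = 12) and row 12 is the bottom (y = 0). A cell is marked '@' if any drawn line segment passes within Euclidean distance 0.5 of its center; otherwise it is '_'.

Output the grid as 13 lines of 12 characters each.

Segment 0: (4,4) -> (10,4)
Segment 1: (10,4) -> (7,4)
Segment 2: (7,4) -> (7,3)
Segment 3: (7,3) -> (7,2)
Segment 4: (7,2) -> (2,2)

Answer: ____________
____________
____________
____________
____________
____________
____________
____________
____@@@@@@@_
_______@____
__@@@@@@____
____________
____________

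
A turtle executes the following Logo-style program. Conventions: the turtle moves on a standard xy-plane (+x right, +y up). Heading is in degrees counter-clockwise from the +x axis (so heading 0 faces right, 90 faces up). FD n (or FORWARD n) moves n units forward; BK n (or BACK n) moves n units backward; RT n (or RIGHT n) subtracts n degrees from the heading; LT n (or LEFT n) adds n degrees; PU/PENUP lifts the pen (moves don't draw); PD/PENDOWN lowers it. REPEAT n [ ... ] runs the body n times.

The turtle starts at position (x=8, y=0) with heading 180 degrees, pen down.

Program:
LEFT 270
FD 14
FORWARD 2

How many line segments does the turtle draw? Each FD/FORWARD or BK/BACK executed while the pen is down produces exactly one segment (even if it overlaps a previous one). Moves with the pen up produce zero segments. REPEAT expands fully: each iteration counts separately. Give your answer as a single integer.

Answer: 2

Derivation:
Executing turtle program step by step:
Start: pos=(8,0), heading=180, pen down
LT 270: heading 180 -> 90
FD 14: (8,0) -> (8,14) [heading=90, draw]
FD 2: (8,14) -> (8,16) [heading=90, draw]
Final: pos=(8,16), heading=90, 2 segment(s) drawn
Segments drawn: 2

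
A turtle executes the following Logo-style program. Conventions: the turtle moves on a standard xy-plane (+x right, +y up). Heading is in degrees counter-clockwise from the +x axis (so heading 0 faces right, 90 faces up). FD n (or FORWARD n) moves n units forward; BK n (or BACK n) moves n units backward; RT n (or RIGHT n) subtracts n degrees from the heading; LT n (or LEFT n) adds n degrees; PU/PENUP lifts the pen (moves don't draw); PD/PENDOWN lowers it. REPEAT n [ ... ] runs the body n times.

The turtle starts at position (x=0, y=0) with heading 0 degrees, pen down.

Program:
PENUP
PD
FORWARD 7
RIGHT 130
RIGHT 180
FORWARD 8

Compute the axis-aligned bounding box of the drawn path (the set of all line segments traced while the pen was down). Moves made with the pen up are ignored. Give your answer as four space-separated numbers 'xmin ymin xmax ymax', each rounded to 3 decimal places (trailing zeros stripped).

Executing turtle program step by step:
Start: pos=(0,0), heading=0, pen down
PU: pen up
PD: pen down
FD 7: (0,0) -> (7,0) [heading=0, draw]
RT 130: heading 0 -> 230
RT 180: heading 230 -> 50
FD 8: (7,0) -> (12.142,6.128) [heading=50, draw]
Final: pos=(12.142,6.128), heading=50, 2 segment(s) drawn

Segment endpoints: x in {0, 7, 12.142}, y in {0, 6.128}
xmin=0, ymin=0, xmax=12.142, ymax=6.128

Answer: 0 0 12.142 6.128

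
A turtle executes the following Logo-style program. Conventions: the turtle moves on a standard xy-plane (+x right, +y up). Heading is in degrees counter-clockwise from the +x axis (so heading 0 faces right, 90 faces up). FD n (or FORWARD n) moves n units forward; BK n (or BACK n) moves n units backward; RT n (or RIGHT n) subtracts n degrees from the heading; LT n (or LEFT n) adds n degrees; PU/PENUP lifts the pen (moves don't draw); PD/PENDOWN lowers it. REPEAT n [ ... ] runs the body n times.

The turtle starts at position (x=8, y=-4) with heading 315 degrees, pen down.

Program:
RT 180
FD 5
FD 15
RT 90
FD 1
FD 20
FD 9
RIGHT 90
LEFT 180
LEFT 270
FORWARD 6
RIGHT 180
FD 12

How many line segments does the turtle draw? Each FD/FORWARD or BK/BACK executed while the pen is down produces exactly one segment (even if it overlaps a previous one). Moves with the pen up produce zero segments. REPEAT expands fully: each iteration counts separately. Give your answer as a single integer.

Answer: 7

Derivation:
Executing turtle program step by step:
Start: pos=(8,-4), heading=315, pen down
RT 180: heading 315 -> 135
FD 5: (8,-4) -> (4.464,-0.464) [heading=135, draw]
FD 15: (4.464,-0.464) -> (-6.142,10.142) [heading=135, draw]
RT 90: heading 135 -> 45
FD 1: (-6.142,10.142) -> (-5.435,10.849) [heading=45, draw]
FD 20: (-5.435,10.849) -> (8.707,24.991) [heading=45, draw]
FD 9: (8.707,24.991) -> (15.071,31.355) [heading=45, draw]
RT 90: heading 45 -> 315
LT 180: heading 315 -> 135
LT 270: heading 135 -> 45
FD 6: (15.071,31.355) -> (19.314,35.598) [heading=45, draw]
RT 180: heading 45 -> 225
FD 12: (19.314,35.598) -> (10.828,27.113) [heading=225, draw]
Final: pos=(10.828,27.113), heading=225, 7 segment(s) drawn
Segments drawn: 7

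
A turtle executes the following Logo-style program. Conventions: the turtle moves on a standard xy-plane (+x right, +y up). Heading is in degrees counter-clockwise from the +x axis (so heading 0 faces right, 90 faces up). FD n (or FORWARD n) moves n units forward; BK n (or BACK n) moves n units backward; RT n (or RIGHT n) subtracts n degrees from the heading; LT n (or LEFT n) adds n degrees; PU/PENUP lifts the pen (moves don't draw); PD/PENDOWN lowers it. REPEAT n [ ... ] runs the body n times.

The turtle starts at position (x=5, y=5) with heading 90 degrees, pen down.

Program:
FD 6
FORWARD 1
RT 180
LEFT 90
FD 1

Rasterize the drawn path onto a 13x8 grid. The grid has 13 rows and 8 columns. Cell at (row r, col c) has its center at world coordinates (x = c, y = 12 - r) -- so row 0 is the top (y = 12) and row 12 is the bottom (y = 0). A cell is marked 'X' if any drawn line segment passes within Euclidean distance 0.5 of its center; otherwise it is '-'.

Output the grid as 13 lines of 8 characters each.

Segment 0: (5,5) -> (5,11)
Segment 1: (5,11) -> (5,12)
Segment 2: (5,12) -> (6,12)

Answer: -----XX-
-----X--
-----X--
-----X--
-----X--
-----X--
-----X--
-----X--
--------
--------
--------
--------
--------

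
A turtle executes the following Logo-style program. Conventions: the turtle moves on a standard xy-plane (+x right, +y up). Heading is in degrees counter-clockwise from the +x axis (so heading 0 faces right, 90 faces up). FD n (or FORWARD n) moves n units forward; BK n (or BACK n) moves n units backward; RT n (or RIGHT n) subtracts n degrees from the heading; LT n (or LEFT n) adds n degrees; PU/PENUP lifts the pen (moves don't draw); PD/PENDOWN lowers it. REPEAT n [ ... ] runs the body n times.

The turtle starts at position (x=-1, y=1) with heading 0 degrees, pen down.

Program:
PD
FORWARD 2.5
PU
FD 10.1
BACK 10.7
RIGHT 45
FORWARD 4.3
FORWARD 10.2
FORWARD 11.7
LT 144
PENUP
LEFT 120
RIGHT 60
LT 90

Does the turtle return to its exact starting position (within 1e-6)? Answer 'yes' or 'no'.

Answer: no

Derivation:
Executing turtle program step by step:
Start: pos=(-1,1), heading=0, pen down
PD: pen down
FD 2.5: (-1,1) -> (1.5,1) [heading=0, draw]
PU: pen up
FD 10.1: (1.5,1) -> (11.6,1) [heading=0, move]
BK 10.7: (11.6,1) -> (0.9,1) [heading=0, move]
RT 45: heading 0 -> 315
FD 4.3: (0.9,1) -> (3.941,-2.041) [heading=315, move]
FD 10.2: (3.941,-2.041) -> (11.153,-9.253) [heading=315, move]
FD 11.7: (11.153,-9.253) -> (19.426,-17.526) [heading=315, move]
LT 144: heading 315 -> 99
PU: pen up
LT 120: heading 99 -> 219
RT 60: heading 219 -> 159
LT 90: heading 159 -> 249
Final: pos=(19.426,-17.526), heading=249, 1 segment(s) drawn

Start position: (-1, 1)
Final position: (19.426, -17.526)
Distance = 27.576; >= 1e-6 -> NOT closed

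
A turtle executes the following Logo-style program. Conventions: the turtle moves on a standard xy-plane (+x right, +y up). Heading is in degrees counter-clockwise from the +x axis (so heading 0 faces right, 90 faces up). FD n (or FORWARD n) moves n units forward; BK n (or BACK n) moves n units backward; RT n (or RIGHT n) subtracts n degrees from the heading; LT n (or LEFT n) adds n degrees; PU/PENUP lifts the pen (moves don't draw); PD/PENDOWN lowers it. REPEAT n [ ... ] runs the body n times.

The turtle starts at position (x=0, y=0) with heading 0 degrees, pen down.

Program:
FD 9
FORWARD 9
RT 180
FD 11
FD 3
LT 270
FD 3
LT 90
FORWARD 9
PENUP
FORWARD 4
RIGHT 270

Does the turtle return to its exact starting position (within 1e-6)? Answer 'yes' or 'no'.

Executing turtle program step by step:
Start: pos=(0,0), heading=0, pen down
FD 9: (0,0) -> (9,0) [heading=0, draw]
FD 9: (9,0) -> (18,0) [heading=0, draw]
RT 180: heading 0 -> 180
FD 11: (18,0) -> (7,0) [heading=180, draw]
FD 3: (7,0) -> (4,0) [heading=180, draw]
LT 270: heading 180 -> 90
FD 3: (4,0) -> (4,3) [heading=90, draw]
LT 90: heading 90 -> 180
FD 9: (4,3) -> (-5,3) [heading=180, draw]
PU: pen up
FD 4: (-5,3) -> (-9,3) [heading=180, move]
RT 270: heading 180 -> 270
Final: pos=(-9,3), heading=270, 6 segment(s) drawn

Start position: (0, 0)
Final position: (-9, 3)
Distance = 9.487; >= 1e-6 -> NOT closed

Answer: no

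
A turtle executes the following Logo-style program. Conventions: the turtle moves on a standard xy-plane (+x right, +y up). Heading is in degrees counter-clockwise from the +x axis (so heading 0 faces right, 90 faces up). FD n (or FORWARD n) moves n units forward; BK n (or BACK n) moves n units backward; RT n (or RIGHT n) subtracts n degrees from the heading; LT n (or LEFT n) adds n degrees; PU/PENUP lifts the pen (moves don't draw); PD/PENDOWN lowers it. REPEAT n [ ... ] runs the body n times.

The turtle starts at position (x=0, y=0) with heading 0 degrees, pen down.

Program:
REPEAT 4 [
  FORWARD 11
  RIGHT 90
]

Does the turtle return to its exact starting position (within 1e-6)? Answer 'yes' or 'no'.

Executing turtle program step by step:
Start: pos=(0,0), heading=0, pen down
REPEAT 4 [
  -- iteration 1/4 --
  FD 11: (0,0) -> (11,0) [heading=0, draw]
  RT 90: heading 0 -> 270
  -- iteration 2/4 --
  FD 11: (11,0) -> (11,-11) [heading=270, draw]
  RT 90: heading 270 -> 180
  -- iteration 3/4 --
  FD 11: (11,-11) -> (0,-11) [heading=180, draw]
  RT 90: heading 180 -> 90
  -- iteration 4/4 --
  FD 11: (0,-11) -> (0,0) [heading=90, draw]
  RT 90: heading 90 -> 0
]
Final: pos=(0,0), heading=0, 4 segment(s) drawn

Start position: (0, 0)
Final position: (0, 0)
Distance = 0; < 1e-6 -> CLOSED

Answer: yes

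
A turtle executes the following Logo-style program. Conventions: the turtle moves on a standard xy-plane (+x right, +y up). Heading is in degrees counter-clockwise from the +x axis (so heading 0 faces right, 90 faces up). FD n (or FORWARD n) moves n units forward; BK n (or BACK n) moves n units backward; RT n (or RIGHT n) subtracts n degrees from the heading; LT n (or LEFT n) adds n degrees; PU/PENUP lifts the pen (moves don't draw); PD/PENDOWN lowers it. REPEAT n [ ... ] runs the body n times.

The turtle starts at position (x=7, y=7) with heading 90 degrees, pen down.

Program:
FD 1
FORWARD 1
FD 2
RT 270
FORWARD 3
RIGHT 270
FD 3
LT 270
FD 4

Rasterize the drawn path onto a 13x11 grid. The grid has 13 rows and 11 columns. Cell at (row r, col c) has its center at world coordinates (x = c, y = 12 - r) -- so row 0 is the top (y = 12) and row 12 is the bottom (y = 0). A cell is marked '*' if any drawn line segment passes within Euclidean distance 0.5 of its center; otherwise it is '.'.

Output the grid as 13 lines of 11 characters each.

Answer: ...........
....****...
....*..*...
....*..*...
*****..*...
.......*...
...........
...........
...........
...........
...........
...........
...........

Derivation:
Segment 0: (7,7) -> (7,8)
Segment 1: (7,8) -> (7,9)
Segment 2: (7,9) -> (7,11)
Segment 3: (7,11) -> (4,11)
Segment 4: (4,11) -> (4,8)
Segment 5: (4,8) -> (0,8)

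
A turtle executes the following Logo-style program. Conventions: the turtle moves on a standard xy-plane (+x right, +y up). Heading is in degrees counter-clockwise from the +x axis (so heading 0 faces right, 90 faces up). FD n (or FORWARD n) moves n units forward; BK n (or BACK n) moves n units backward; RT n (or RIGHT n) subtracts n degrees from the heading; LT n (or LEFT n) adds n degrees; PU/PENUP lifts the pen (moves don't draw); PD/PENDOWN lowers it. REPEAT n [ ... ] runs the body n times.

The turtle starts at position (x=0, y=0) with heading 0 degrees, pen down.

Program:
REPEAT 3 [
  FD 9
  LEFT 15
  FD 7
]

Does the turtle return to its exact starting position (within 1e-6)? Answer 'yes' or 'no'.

Executing turtle program step by step:
Start: pos=(0,0), heading=0, pen down
REPEAT 3 [
  -- iteration 1/3 --
  FD 9: (0,0) -> (9,0) [heading=0, draw]
  LT 15: heading 0 -> 15
  FD 7: (9,0) -> (15.761,1.812) [heading=15, draw]
  -- iteration 2/3 --
  FD 9: (15.761,1.812) -> (24.455,4.141) [heading=15, draw]
  LT 15: heading 15 -> 30
  FD 7: (24.455,4.141) -> (30.517,7.641) [heading=30, draw]
  -- iteration 3/3 --
  FD 9: (30.517,7.641) -> (38.311,12.141) [heading=30, draw]
  LT 15: heading 30 -> 45
  FD 7: (38.311,12.141) -> (43.261,17.091) [heading=45, draw]
]
Final: pos=(43.261,17.091), heading=45, 6 segment(s) drawn

Start position: (0, 0)
Final position: (43.261, 17.091)
Distance = 46.515; >= 1e-6 -> NOT closed

Answer: no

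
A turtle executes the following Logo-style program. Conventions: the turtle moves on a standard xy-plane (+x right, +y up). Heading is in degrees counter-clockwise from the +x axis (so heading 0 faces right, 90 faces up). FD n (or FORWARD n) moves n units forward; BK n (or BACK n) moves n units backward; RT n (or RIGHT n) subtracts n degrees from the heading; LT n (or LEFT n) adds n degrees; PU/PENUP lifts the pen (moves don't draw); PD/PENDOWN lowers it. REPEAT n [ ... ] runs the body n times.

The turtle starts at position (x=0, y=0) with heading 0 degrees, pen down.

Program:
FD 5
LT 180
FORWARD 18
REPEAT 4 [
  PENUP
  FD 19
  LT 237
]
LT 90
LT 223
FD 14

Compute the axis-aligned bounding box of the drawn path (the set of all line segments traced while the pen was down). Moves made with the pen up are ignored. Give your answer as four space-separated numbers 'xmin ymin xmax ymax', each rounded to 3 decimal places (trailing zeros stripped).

Executing turtle program step by step:
Start: pos=(0,0), heading=0, pen down
FD 5: (0,0) -> (5,0) [heading=0, draw]
LT 180: heading 0 -> 180
FD 18: (5,0) -> (-13,0) [heading=180, draw]
REPEAT 4 [
  -- iteration 1/4 --
  PU: pen up
  FD 19: (-13,0) -> (-32,0) [heading=180, move]
  LT 237: heading 180 -> 57
  -- iteration 2/4 --
  PU: pen up
  FD 19: (-32,0) -> (-21.652,15.935) [heading=57, move]
  LT 237: heading 57 -> 294
  -- iteration 3/4 --
  PU: pen up
  FD 19: (-21.652,15.935) -> (-13.924,-1.423) [heading=294, move]
  LT 237: heading 294 -> 171
  -- iteration 4/4 --
  PU: pen up
  FD 19: (-13.924,-1.423) -> (-32.69,1.55) [heading=171, move]
  LT 237: heading 171 -> 48
]
LT 90: heading 48 -> 138
LT 223: heading 138 -> 1
FD 14: (-32.69,1.55) -> (-18.692,1.794) [heading=1, move]
Final: pos=(-18.692,1.794), heading=1, 2 segment(s) drawn

Segment endpoints: x in {-13, 0, 5}, y in {0, 0}
xmin=-13, ymin=0, xmax=5, ymax=0

Answer: -13 0 5 0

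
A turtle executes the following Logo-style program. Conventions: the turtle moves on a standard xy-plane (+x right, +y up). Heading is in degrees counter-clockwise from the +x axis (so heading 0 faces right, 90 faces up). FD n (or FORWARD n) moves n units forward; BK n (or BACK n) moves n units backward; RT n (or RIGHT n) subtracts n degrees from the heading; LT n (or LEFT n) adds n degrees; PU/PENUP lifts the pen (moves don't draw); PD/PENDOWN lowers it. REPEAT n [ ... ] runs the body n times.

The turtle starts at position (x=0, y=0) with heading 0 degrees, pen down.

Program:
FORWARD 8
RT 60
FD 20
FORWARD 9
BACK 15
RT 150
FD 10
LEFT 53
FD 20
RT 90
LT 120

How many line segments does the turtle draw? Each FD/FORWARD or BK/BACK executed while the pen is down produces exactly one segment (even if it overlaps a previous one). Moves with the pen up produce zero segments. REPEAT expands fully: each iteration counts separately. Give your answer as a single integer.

Answer: 6

Derivation:
Executing turtle program step by step:
Start: pos=(0,0), heading=0, pen down
FD 8: (0,0) -> (8,0) [heading=0, draw]
RT 60: heading 0 -> 300
FD 20: (8,0) -> (18,-17.321) [heading=300, draw]
FD 9: (18,-17.321) -> (22.5,-25.115) [heading=300, draw]
BK 15: (22.5,-25.115) -> (15,-12.124) [heading=300, draw]
RT 150: heading 300 -> 150
FD 10: (15,-12.124) -> (6.34,-7.124) [heading=150, draw]
LT 53: heading 150 -> 203
FD 20: (6.34,-7.124) -> (-12.07,-14.939) [heading=203, draw]
RT 90: heading 203 -> 113
LT 120: heading 113 -> 233
Final: pos=(-12.07,-14.939), heading=233, 6 segment(s) drawn
Segments drawn: 6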